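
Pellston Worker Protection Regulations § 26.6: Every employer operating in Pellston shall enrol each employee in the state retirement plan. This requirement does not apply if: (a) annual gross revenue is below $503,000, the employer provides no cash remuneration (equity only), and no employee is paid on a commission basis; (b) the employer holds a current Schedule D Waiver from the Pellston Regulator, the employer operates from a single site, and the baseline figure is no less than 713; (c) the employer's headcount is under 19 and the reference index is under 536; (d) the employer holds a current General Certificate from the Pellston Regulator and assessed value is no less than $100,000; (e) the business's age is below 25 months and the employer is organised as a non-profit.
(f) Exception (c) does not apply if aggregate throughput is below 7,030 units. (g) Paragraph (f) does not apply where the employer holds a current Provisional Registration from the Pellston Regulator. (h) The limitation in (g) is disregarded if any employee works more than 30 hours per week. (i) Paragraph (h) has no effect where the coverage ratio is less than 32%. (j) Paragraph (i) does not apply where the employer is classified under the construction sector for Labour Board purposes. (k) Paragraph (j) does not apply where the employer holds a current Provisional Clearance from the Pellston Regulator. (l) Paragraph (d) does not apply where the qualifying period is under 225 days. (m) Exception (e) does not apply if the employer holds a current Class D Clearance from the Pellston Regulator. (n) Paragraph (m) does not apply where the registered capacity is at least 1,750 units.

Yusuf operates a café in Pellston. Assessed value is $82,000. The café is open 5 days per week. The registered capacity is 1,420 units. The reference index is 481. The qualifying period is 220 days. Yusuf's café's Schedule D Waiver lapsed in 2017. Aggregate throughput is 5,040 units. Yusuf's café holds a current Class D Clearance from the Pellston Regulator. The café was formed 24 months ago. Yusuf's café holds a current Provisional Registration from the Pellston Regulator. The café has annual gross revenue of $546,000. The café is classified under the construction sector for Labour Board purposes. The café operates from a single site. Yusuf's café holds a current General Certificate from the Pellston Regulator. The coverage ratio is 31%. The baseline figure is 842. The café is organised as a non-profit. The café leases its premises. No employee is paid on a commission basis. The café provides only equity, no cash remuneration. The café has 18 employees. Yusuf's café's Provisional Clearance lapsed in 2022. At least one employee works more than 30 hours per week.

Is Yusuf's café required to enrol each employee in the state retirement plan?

Exception (a) requires that annual gross revenue is below $503,000; but annual gross revenue is $546,000, not below $503,000, so (a) is unavailable.
Exception (b) requires that the employer holds a current Schedule D Waiver from the Pellston Regulator; but there is no Schedule D Waiver in force, so (b) is unavailable.
Exception (c) is satisfied on its face — the employer's headcount is 18, under the 19 limit; the reference index is 481, under the 536 limit. Turning to paragraphs (f)–(k): (f) operates — aggregate throughput is 5,040 units, below the 7,030 units limit. (g) would limit (f) — a current Provisional Registration is held — but (h) sets (g) aside: (h) is triggered — at least one employee exceeds 30 hours/week. (i) would limit (h) — the coverage ratio is 31%, less than the 32% limit — but (j) sets (i) aside: (j) operates against (i): the café is classified under the construction sector. (k), which would lift (j), is not triggered — there is no Provisional Clearance in force. Exception (c) does not apply.
Exception (d) fails — assessed value is $82,000, short of $100,000.
Exception (e) is satisfied on its face — the business's age is 24 months, below the 25 months limit; the employer is a non-profit. But: (m) operates against (e): a current Class D Clearance is held. (n) is not engaged (the registered capacity is 1,420 units, short of 1,750 units), so (m) stands. Exception (e) does not apply.
None of the exceptions is available; § 26.6 applies in full.

Yes — Yusuf's café must enrol each employee in the state retirement plan.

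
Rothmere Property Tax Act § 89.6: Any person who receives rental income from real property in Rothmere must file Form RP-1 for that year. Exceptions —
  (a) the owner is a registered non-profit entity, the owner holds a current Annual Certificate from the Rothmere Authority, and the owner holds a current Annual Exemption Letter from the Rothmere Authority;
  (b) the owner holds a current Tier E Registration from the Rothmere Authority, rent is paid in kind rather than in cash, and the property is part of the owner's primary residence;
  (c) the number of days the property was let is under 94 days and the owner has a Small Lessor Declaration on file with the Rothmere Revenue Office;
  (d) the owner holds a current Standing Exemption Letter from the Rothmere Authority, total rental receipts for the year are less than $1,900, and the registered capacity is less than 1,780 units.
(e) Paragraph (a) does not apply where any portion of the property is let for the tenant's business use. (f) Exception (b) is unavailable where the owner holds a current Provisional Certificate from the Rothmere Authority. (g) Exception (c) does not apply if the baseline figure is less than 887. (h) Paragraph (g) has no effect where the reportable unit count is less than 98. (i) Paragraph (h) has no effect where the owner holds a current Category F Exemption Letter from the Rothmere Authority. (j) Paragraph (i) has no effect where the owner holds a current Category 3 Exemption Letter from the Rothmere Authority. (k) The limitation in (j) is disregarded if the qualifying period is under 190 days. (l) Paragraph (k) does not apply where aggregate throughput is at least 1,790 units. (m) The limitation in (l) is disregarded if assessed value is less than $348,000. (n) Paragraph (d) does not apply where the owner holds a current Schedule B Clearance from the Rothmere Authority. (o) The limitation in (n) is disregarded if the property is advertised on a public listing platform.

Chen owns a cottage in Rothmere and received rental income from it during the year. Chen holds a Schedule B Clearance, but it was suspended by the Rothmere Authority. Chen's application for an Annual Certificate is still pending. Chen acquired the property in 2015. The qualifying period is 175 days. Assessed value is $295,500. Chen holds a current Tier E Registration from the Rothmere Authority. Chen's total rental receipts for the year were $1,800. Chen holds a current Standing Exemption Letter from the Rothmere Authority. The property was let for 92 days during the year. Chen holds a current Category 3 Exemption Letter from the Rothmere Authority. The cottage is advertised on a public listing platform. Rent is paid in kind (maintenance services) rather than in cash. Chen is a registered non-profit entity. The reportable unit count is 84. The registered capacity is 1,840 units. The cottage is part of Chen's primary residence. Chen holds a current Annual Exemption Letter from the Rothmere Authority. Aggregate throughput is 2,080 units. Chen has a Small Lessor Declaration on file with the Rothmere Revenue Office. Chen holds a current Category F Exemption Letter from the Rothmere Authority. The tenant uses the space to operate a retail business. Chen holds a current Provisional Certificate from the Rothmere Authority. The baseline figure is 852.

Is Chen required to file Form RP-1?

Yes — Chen must file Form RP-1.

Exception (a) requires that the owner holds a current Annual Certificate from the Rothmere Authority; but the Annual Certificate is not current, so (a) is unavailable.
Exception (b) is satisfied on its face — a current Tier E Registration is held; rent is paid in kind; the cottage is part of the primary residence. But applying paragraph (f): (f) is triggered — a current Provisional Certificate is held. Exception (b) does not apply.
Exception (c): the number of days the property was let is 92 days, under the 94 days limit; a Small Lessor Declaration is on file — every condition holds. But: (g) operates against (c): the baseline figure is 852, less than the 887 limit. (h) would limit (g) — the reportable unit count is 84, less than the 98 limit — but (i) sets (h) aside: (i) operates against (h): a current Category F Exemption Letter is held. (j) would limit (i) — a current Category 3 Exemption Letter is held — but (k) sets (j) aside: (k) operates against (j): the qualifying period is 175 days, under the 190 days limit. (l) applies (aggregate throughput is 2,080 units, meeting the 1,790 units threshold), but is displaced by (m): (m) applies — assessed value is $295,500, less than the $348,000 limit. Exception (c) does not apply.
Exception (d) does not apply: the registered capacity is 1,840 units, not less than 1,780 units.
No exception is made out. Chen falls within the general rule.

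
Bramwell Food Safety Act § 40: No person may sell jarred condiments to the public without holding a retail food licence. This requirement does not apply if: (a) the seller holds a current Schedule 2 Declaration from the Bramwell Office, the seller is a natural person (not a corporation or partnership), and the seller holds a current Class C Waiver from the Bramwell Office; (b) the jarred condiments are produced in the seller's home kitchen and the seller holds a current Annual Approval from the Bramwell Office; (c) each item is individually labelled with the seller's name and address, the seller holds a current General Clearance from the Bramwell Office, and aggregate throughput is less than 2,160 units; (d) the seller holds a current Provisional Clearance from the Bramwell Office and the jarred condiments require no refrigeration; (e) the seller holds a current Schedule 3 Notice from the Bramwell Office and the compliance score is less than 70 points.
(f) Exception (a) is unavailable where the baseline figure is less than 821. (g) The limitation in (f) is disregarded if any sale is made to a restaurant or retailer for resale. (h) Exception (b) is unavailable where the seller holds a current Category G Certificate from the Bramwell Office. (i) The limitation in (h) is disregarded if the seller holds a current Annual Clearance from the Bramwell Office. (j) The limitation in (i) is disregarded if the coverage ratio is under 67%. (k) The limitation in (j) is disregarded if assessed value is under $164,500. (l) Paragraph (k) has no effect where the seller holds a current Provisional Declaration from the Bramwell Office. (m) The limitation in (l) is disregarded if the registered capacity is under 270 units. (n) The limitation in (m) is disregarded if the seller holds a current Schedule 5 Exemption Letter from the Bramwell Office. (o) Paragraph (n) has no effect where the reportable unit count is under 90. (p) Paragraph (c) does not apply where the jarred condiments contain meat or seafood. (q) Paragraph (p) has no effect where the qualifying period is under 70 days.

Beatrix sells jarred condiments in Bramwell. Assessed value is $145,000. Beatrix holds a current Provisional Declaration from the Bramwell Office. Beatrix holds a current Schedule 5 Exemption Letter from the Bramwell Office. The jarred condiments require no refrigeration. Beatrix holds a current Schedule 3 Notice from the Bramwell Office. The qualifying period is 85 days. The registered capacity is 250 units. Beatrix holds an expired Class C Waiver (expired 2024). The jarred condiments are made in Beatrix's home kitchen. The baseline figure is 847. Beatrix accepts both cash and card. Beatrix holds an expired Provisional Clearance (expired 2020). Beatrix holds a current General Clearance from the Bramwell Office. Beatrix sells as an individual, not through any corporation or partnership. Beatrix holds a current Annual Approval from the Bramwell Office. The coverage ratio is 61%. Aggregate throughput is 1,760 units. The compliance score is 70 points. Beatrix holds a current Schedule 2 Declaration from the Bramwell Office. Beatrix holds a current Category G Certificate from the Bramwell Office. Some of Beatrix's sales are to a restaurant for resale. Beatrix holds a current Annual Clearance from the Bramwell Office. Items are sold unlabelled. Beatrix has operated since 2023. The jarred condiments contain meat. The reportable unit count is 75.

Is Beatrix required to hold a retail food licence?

Exception (a) does not apply: no current Class C Waiver is held.
Exception (b)'s conditions are all satisfied: the jarred condiments are home-kitchen produced; a current Annual Approval is held. Under paragraphs (h)–(o): (h) would limit (b) — a current Category G Certificate is held — but (i) sets (h) aside: (i) operates against (h): a current Annual Clearance is held. (j) would limit (i) — the coverage ratio is 61%, under the 67% limit — but (k) sets (j) aside: (k) applies — assessed value is $145,000, under the $164,500 limit. (l) would limit (k) — a current Provisional Declaration is held — but (m) sets (l) aside: (m) operates — the registered capacity is 250 units, under the 270 units limit. (n) applies (a current Schedule 5 Exemption Letter is held), but is overridden by (o): (o) is engaged — the reportable unit count is 75, under the 90 limit. Exception (b) stands.
Exception (c) does not apply: items are sold unlabelled.
Exception (d) fails — there is no Provisional Clearance in force.
Exception (e) requires that the compliance score is less than 70 points; but the compliance score is 70 points, not less than 70 points, so (e) is unavailable.

No — exception (b) applies; Beatrix is not required to hold a retail food licence.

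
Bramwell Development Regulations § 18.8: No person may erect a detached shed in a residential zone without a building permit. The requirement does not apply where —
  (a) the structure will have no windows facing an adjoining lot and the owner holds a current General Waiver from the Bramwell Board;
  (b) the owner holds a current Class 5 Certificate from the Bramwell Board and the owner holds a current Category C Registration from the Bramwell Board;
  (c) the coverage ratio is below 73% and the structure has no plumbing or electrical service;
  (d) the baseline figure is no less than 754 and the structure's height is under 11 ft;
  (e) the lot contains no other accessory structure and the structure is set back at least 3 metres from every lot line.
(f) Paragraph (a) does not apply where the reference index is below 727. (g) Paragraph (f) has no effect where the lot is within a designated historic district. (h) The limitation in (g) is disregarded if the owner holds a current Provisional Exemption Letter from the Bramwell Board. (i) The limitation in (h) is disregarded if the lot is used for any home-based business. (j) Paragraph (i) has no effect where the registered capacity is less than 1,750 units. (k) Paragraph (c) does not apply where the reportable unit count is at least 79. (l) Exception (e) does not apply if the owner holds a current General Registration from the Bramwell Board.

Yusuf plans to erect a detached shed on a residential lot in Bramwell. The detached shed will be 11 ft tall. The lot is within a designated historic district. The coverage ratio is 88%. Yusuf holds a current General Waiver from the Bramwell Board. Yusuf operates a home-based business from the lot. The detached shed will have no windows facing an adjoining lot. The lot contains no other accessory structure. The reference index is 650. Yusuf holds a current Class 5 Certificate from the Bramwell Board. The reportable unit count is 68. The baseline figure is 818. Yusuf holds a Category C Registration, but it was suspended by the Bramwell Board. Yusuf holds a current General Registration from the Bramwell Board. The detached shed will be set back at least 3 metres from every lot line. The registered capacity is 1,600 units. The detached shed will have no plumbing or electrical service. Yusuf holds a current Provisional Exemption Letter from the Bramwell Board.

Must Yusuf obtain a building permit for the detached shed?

Exception (a)'s conditions are all satisfied: no windows face an adjoining lot; a current General Waiver is held. But applying paragraphs (f)–(j): (f) is engaged — the reference index is 650, below the 727 limit. (g) is engaged (the lot is in a historic district), but is overridden by (h): (h) is engaged — a current Provisional Exemption Letter is held. (i) is triggered (a home-based business operates on the lot), but is set aside by (j): (j) operates against (i): the registered capacity is 1,600 units, less than the 1,750 units limit. (a) is therefore removed.
Exception (b) fails — there is no Category C Registration in force.
Exception (c) does not apply: the coverage ratio is 88%, not below 73%.
Exception (d) fails — the structure's height is 11 ft, not under 11 ft.
All of (e)'s requirements are met (the lot has no other accessory structure; the setback is at least 3 m on every side). But: (l) is triggered — a current General Registration is held. (e) is therefore removed.
Every exception is unavailable, so the rule governs.

Yes — Yusuf must obtain a building permit.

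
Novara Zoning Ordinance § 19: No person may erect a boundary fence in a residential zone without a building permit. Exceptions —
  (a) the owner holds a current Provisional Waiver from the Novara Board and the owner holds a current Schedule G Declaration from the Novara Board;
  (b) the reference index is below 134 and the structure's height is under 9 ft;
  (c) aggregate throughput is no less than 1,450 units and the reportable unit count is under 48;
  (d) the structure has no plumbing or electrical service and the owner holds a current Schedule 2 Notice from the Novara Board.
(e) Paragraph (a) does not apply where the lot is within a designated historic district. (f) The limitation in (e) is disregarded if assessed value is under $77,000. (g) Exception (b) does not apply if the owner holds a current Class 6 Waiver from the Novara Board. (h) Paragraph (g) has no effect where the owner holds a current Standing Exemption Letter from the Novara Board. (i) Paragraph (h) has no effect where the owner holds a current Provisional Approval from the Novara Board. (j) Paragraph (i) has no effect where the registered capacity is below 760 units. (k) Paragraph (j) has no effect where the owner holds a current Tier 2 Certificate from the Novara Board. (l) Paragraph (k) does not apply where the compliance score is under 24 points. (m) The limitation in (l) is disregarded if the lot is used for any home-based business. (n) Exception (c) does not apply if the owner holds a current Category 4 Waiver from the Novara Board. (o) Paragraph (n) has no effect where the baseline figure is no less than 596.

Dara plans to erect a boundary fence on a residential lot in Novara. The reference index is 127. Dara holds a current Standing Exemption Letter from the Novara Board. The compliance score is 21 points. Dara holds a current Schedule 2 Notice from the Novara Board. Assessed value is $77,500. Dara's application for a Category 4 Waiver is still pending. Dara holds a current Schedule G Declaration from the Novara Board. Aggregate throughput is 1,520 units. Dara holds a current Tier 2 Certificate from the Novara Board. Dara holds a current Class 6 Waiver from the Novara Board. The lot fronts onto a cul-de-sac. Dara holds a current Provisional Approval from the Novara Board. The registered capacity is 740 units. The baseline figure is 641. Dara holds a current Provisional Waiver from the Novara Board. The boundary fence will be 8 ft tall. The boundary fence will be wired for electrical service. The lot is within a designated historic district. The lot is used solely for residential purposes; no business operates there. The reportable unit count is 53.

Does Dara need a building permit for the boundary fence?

No — exception (b) applies; Dara does not need a building permit.

Exception (a): a current Provisional Waiver is held; a current Schedule G Declaration is held — every condition holds. But: (e) operates against (a): the lot is in a historic district. (f), which would lift (e), does not operate here — assessed value is $77,500, not under $77,000. Exception (a) does not apply.
Exception (b): the reference index is 127, below the 134 limit; the structure's height is 8 ft, under the 9 ft limit — every condition holds. Applying paragraphs (g)–(m): (g) operates (a current Class 6 Waiver is held), but is itself disapplied by (h): (h) operates against (g): a current Standing Exemption Letter is held. (i) is triggered (a current Provisional Approval is held), but yields to (j): (j) is triggered — the registered capacity is 740 units, below the 760 units limit. (k) is triggered (a current Tier 2 Certificate is held), but yields to (l): (l) operates against (k): the compliance score is 21 points, under the 24 points limit. (m) is not triggered (the lot is solely residential), so (l) stands. Exception (b) stands.
Exception (c) fails — the reportable unit count is 53, not under 48.
Exception (d) requires that the structure has no plumbing or electrical service; but electrical service is planned, so (d) is unavailable.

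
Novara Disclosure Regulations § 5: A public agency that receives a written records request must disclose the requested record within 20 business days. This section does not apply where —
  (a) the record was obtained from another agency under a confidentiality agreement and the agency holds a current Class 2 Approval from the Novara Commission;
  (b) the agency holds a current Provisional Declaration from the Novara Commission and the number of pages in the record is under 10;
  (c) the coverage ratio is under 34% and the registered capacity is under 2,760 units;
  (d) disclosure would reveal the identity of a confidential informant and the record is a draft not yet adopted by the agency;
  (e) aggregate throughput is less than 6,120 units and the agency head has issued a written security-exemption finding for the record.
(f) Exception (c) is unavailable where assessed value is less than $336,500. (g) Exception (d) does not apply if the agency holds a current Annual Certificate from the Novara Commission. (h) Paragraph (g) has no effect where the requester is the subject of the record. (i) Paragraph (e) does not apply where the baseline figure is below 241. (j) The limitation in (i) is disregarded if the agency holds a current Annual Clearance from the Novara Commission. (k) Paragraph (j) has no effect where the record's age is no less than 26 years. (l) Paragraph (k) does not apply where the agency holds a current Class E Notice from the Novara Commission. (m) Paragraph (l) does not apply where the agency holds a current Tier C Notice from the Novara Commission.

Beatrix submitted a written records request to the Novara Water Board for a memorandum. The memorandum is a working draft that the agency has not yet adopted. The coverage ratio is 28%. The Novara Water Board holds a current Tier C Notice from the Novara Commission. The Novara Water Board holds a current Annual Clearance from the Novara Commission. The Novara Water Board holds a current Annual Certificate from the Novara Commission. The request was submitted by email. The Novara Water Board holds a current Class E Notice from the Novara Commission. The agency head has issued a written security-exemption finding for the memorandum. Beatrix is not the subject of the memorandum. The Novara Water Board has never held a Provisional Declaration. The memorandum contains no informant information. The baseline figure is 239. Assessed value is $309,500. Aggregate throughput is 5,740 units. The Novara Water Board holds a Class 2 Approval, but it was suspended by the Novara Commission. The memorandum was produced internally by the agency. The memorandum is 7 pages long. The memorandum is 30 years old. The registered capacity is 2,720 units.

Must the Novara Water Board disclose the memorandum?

Exception (a) requires that the record was obtained from another agency under a confidentiality agreement; but the memorandum was produced internally, so (a) is unavailable.
Exception (b) does not apply: there is no Provisional Declaration in force.
Exception (c) is satisfied on its face — the coverage ratio is 28%, under the 34% limit; the registered capacity is 2,720 units, under the 2,760 units limit. Turning to paragraph (f): (f) is engaged — assessed value is $309,500, less than the $336,500 limit. Exception (c) does not apply.
Exception (d) fails — the memorandum contains no informant information.
Exception (e): aggregate throughput is 5,740 units, less than the 6,120 units limit; a written security-exemption finding has been issued — every condition holds. Turning to paragraphs (i)–(m): (i) operates against (e): the baseline figure is 239, below the 241 limit. (j) would limit (i) — a current Annual Clearance is held — but (k) sets (j) aside: (k) applies — the record's age is 30 years, meeting the 26 years threshold. (l) is engaged (a current Class E Notice is held), but yields to (m): (m) operates against (l): a current Tier C Notice is held. (e) is therefore removed.
No exception displaces § 5.

Yes — the Novara Water Board must disclose the memorandum.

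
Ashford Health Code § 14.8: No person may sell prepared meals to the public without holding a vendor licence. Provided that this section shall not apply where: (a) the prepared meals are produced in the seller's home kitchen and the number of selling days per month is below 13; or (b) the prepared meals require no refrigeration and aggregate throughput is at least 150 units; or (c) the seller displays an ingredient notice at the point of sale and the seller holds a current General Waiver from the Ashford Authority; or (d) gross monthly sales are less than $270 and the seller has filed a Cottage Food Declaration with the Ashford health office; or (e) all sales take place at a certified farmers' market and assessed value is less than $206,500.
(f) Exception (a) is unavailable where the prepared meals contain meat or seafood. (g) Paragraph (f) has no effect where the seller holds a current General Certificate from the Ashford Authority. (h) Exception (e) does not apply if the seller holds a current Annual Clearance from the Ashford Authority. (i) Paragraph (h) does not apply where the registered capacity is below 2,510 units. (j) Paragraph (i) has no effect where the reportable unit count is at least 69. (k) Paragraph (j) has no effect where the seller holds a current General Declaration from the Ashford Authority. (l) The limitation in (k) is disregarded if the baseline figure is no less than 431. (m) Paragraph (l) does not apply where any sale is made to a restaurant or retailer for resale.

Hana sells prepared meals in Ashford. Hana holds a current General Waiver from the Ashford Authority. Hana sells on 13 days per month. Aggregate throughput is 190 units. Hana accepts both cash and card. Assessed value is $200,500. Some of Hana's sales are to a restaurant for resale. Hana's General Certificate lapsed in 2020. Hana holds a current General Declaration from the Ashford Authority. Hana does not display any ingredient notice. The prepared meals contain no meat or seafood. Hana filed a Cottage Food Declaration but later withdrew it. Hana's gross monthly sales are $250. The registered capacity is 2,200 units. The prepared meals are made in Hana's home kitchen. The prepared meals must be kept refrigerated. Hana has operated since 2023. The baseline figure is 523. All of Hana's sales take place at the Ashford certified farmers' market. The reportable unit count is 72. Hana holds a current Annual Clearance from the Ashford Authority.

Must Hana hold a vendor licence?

No — exception (e) applies; Hana is not required to hold a vendor licence.

Exception (a) requires that the number of selling days per month is below 13; but the number of selling days per month is 13, not below 13, so (a) is unavailable.
Exception (b) requires that the prepared meals require no refrigeration; but the prepared meals require refrigeration, so (b) is unavailable.
Exception (c) fails — no ingredient notice is displayed.
Exception (d) fails — the Cottage Food Declaration was withdrawn.
Exception (e): all sales are at a certified farmers' market; assessed value is $200,500, less than the $206,500 limit — every condition holds. Considering the limiting provisions: (h) is engaged (a current Annual Clearance is held), but is set aside by (i): (i) is triggered — the registered capacity is 2,200 units, below the 2,510 units limit. (j) is triggered (the reportable unit count is 72, meeting the 69 threshold), but is set aside by (k): (k) is engaged — a current General Declaration is held. (l) applies (the baseline figure is 523, meeting the 431 threshold), but is overridden by (m): (m) operates — some sales are to a restaurant for resale. (e) remains available.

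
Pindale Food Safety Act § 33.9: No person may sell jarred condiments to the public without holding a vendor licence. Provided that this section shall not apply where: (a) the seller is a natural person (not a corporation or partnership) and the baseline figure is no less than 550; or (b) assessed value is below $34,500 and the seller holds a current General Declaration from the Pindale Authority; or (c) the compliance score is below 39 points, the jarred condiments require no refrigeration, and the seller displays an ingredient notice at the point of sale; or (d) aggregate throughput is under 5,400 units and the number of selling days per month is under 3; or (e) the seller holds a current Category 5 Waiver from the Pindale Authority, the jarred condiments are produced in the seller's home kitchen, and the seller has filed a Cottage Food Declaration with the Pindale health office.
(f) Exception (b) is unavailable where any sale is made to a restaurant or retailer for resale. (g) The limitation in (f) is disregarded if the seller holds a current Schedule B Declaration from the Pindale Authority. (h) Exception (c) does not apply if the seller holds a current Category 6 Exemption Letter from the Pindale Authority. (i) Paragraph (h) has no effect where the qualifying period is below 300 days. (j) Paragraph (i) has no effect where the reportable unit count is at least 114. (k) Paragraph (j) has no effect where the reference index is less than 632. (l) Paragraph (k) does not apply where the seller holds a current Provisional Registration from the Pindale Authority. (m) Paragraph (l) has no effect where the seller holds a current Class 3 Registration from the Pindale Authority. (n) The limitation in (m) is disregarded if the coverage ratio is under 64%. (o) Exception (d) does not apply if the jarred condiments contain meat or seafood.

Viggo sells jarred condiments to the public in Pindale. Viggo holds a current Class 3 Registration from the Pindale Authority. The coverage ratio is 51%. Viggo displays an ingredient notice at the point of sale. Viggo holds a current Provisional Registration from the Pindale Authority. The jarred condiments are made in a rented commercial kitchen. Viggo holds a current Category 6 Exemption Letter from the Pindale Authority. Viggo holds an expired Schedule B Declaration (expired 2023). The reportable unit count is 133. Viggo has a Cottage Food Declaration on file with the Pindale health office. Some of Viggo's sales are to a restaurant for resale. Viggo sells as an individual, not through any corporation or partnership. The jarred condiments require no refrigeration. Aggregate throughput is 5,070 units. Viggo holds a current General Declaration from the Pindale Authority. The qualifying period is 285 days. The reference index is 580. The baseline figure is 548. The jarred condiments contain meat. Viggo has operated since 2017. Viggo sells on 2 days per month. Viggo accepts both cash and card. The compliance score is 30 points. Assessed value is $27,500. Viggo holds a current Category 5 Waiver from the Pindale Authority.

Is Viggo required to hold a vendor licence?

Yes — Viggo must hold a vendor licence.

Exception (a) requires that the baseline figure is no less than 550; but the baseline figure is 548, short of 550, so (a) is unavailable.
Exception (b)'s conditions are all satisfied: assessed value is $27,500, below the $34,500 limit; a current General Declaration is held. However, paragraphs (f)–(g) must be considered: (f) operates against (b): some sales are to a restaurant for resale. (g) is not engaged (there is no Schedule B Declaration in force), so (f) stands. So (b) is unavailable.
Exception (c) is satisfied on its face — the compliance score is 30 points, below the 39 points limit; the jarred condiments are shelf-stable; an ingredient notice is displayed. But applying paragraphs (h)–(n): (h) is triggered — a current Category 6 Exemption Letter is held. (i) is engaged (the qualifying period is 285 days, below the 300 days limit), but is displaced by (j): (j) operates — the reportable unit count is 133, meeting the 114 threshold. (k) would limit (j) — the reference index is 580, less than the 632 limit — but (l) sets (k) aside: (l) applies — a current Provisional Registration is held. (m) is triggered (a current Class 3 Registration is held), but is overridden by (n): (n) operates against (m): the coverage ratio is 51%, under the 64% limit. (c) is therefore removed.
Exception (d): aggregate throughput is 5,070 units, under the 5,400 units limit; the number of selling days per month is 2, under the 3 limit — every condition holds. However, paragraph (o) must be considered: (o) operates against (d): the jarred condiments contain meat. (d) is therefore removed.
Exception (e) requires that the jarred condiments are produced in the seller's home kitchen; but the jarred condiments are made in a commercial kitchen, not a home kitchen, so (e) is unavailable.
No exception applies. The general rule governs.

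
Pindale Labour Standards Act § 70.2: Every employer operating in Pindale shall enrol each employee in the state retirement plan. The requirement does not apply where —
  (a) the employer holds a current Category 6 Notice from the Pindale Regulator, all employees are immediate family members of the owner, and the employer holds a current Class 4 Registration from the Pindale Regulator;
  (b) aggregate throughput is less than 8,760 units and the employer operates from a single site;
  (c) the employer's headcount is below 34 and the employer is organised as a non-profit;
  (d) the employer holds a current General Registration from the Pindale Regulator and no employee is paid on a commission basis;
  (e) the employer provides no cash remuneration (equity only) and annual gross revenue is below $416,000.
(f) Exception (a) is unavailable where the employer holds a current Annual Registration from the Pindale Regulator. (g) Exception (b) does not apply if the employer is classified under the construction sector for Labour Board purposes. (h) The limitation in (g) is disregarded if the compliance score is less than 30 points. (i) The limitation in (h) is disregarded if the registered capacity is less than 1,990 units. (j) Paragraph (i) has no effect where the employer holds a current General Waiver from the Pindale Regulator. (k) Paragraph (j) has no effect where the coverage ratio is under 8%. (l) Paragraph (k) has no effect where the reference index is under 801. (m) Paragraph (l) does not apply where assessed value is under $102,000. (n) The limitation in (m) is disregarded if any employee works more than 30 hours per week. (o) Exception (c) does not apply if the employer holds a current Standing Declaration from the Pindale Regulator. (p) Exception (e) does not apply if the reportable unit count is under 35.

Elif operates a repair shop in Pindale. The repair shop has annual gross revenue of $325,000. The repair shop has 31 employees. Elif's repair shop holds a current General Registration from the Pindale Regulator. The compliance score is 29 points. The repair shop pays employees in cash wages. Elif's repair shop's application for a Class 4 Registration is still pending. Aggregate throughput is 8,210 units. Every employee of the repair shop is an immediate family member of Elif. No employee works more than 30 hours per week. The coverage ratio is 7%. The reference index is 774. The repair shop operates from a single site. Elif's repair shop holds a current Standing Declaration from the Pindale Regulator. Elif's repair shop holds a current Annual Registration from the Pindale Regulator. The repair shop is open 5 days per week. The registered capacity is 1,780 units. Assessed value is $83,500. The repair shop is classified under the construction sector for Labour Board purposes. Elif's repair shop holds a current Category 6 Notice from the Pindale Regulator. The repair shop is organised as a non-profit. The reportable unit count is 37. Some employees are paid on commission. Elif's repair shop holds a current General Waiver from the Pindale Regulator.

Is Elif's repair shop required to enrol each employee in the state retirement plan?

Exception (a) requires that the employer holds a current Class 4 Registration from the Pindale Regulator; but there is no Class 4 Registration in force, so (a) is unavailable.
Exception (b) is satisfied on its face — aggregate throughput is 8,210 units, less than the 8,760 units limit; the employer operates from a single site. But: (g) applies — the repair shop is classified under the construction sector. (h) would limit (g) — the compliance score is 29 points, less than the 30 points limit — but (i) sets (h) aside: (i) operates against (h): the registered capacity is 1,780 units, less than the 1,990 units limit. (j) applies (a current General Waiver is held), but yields to (k): (k) operates against (j): the coverage ratio is 7%, under the 8% limit. (l) would limit (k) — the reference index is 774, under the 801 limit — but (m) sets (l) aside: (m) operates against (l): assessed value is $83,500, under the $102,000 limit. (n), which would lift (m), is inapplicable — no employee exceeds 30 hours/week. (b) is therefore removed.
Exception (c): the employer's headcount is 31, below the 34 limit; the employer is a non-profit — every condition holds. However, paragraph (o) must be considered: (o) operates against (c): a current Standing Declaration is held. Exception (c) does not apply.
Exception (d) requires that no employee is paid on a commission basis; but some employees are paid on commission, so (d) is unavailable.
Exception (e) requires that the employer provides no cash remuneration (equity only); but employees are paid cash wages, so (e) is unavailable.
No exception applies. The general rule governs.

Yes — Elif's repair shop must enrol each employee in the state retirement plan.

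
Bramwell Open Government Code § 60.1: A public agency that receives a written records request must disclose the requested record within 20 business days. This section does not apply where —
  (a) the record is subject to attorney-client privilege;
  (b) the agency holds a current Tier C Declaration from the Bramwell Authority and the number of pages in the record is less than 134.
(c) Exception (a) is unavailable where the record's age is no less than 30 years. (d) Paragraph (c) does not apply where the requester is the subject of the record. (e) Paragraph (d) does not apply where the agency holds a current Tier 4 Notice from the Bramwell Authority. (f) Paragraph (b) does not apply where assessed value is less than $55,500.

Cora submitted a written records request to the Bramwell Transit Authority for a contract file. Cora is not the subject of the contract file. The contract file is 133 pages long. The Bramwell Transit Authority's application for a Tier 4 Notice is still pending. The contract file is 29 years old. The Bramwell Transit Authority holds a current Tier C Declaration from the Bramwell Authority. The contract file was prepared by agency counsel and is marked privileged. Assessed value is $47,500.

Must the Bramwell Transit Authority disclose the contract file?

No — exception (a) applies; the Bramwell Transit Authority is not required to disclose the contract file.

Exception (a): the contract file is privileged — every condition holds. Under paragraphs (c)–(e): (c) is not triggered — the record's age is 29 years, short of 30 years. (a) remains available.
All of (b)'s requirements are met (a current Tier C Declaration is held; the number of pages in the record is 133, less than the 134 limit). But: (f) applies — assessed value is $47,500, less than the $55,500 limit. Exception (b) does not apply.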